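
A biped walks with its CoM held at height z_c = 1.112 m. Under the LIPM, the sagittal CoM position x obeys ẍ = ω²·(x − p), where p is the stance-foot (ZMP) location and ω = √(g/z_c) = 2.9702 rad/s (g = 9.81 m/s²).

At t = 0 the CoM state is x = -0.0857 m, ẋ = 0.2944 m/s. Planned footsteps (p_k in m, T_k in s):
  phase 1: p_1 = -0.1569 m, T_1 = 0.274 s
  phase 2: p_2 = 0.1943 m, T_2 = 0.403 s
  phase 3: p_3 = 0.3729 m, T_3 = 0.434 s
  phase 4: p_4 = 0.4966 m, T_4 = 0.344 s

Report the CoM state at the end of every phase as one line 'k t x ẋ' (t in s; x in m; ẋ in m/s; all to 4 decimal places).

1 0.2740 0.0291 0.5891
2 0.6770 0.1942 0.3260
3 1.1110 0.2081 -0.2535
4 1.4550 -0.0593 -1.4340

phase 1: p=-0.1569, T=0.274, ωT=0.813835, cosh=1.349850, sinh=0.906695; start (x,ẋ)=(-0.085700, 0.294400) → end (x,ẋ)=(0.029079, 0.589142)
phase 2: p=0.1943, T=0.403, ωT=1.196991, cosh=1.806121, sinh=1.504019; start (x,ẋ)=(0.029079, 0.589142) → end (x,ẋ)=(0.194215, 0.325981)
phase 3: p=0.3729, T=0.434, ωT=1.289067, cosh=1.952463, sinh=1.676935; start (x,ẋ)=(0.194215, 0.325981) → end (x,ẋ)=(0.208067, -0.253538)
phase 4: p=0.4966, T=0.344, ωT=1.021749, cosh=1.569007, sinh=1.209042; start (x,ẋ)=(0.208067, -0.253538) → end (x,ẋ)=(-0.059314, -1.433950)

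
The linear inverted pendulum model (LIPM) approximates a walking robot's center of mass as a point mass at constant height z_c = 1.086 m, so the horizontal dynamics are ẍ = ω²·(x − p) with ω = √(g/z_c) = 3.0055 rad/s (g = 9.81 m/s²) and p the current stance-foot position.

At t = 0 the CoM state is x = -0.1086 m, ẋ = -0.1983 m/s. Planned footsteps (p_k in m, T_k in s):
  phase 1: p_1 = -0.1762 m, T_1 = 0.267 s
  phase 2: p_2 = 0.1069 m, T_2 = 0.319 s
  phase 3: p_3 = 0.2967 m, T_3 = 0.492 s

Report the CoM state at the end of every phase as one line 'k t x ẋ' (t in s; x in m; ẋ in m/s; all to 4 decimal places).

1 0.2670 -0.1445 -0.0845
2 0.5860 -0.3004 -0.9669
3 1.0780 -1.7502 -5.9634

phase 1: p=-0.1762, T=0.267, ωT=0.802469, cosh=1.339631, sinh=0.891410; start (x,ẋ)=(-0.108600, -0.198300) → end (x,ẋ)=(-0.144455, -0.084539)
phase 2: p=0.1069, T=0.319, ωT=0.958755, cosh=1.495908, sinh=1.112538; start (x,ẋ)=(-0.144455, -0.084539) → end (x,ẋ)=(-0.300398, -0.966928)
phase 3: p=0.2967, T=0.492, ωT=1.478706, cosh=2.307599, sinh=2.079666; start (x,ẋ)=(-0.300398, -0.966928) → end (x,ẋ)=(-1.750232, -5.963406)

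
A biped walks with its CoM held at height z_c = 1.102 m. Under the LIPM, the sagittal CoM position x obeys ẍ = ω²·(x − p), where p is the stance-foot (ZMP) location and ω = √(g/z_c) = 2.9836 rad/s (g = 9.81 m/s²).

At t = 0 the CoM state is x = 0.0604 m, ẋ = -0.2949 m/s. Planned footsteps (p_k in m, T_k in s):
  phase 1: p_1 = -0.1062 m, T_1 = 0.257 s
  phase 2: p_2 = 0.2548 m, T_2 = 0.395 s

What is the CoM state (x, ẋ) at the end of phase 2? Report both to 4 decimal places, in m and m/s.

x = -0.1313, ẋ = -0.9337

phase 1: p=-0.1062, T=0.257, ωT=0.766785, cosh=1.308669, sinh=0.844165; start (x,ẋ)=(0.060400, -0.294900) → end (x,ẋ)=(0.028387, 0.033681)
phase 2: p=0.2548, T=0.395, ωT=1.178522, cosh=1.778651, sinh=1.470917; start (x,ẋ)=(0.028387, 0.033681) → end (x,ẋ)=(-0.131305, -0.933738)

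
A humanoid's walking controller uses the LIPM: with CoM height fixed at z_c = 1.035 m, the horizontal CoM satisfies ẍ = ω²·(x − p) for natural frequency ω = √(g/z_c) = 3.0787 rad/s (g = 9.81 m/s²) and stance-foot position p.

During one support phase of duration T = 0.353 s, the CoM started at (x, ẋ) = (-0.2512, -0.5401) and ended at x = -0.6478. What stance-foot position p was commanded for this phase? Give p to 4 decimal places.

p = 0.0040

ωT = 3.0787·0.353 = 1.086781; cosh(ωT) = 1.651008, sinh(ωT) = 1.313708
x(T) = p + (x₀−p)·cosh(ωT) + (ẋ₀/ω)·sinh(ωT) ⇒ p·(1 − cosh) = x(T) − x₀·cosh − (ẋ₀/ω)·sinh
numerator   = -0.6478 − (-0.2512)·1.651008 − (-0.5401/3.0787)·1.313708 = -0.002602
denominator = 1 − 1.651008 = -0.651008
p = -0.002602 / -0.651008 = 0.0040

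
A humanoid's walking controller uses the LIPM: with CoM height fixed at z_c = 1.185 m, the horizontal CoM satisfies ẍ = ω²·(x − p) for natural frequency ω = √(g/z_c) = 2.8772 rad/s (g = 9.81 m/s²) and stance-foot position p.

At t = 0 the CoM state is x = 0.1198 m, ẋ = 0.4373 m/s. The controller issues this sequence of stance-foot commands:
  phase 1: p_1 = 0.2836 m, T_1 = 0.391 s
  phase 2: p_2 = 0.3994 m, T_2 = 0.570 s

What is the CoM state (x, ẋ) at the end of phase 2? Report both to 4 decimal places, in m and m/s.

phase 1: p=0.2836, T=0.391, ωT=1.124985, cosh=1.702414, sinh=1.377757; start (x,ẋ)=(0.119800, 0.437300) → end (x,ẋ)=(0.214147, 0.095149)
phase 2: p=0.3994, T=0.570, ωT=1.640004, cosh=2.674585, sinh=2.480605; start (x,ẋ)=(0.214147, 0.095149) → end (x,ẋ)=(-0.014041, -1.067702)

x = -0.0140, ẋ = -1.0677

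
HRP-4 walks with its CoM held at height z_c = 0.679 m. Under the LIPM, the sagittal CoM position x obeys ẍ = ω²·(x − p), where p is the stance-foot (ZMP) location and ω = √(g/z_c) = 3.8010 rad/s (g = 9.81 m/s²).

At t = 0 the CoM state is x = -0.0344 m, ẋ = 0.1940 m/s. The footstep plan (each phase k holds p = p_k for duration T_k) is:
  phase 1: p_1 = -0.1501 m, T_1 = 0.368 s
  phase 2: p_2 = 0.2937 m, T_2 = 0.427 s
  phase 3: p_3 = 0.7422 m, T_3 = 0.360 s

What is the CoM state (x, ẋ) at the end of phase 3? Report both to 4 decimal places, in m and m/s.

x = 2.0986, ẋ = 5.6711

phase 1: p=-0.1501, T=0.368, ωT=1.398768, cosh=2.148554, sinh=1.901653; start (x,ẋ)=(-0.034400, 0.194000) → end (x,ẋ)=(0.195547, 1.253120)
phase 2: p=0.2937, T=0.427, ωT=1.623027, cosh=2.632855, sinh=2.435554; start (x,ẋ)=(0.195547, 1.253120) → end (x,ẋ)=(0.838234, 2.390624)
phase 3: p=0.7422, T=0.360, ωT=1.368360, cosh=2.091713, sinh=1.837189; start (x,ẋ)=(0.838234, 2.390624) → end (x,ẋ)=(2.098568, 5.671120)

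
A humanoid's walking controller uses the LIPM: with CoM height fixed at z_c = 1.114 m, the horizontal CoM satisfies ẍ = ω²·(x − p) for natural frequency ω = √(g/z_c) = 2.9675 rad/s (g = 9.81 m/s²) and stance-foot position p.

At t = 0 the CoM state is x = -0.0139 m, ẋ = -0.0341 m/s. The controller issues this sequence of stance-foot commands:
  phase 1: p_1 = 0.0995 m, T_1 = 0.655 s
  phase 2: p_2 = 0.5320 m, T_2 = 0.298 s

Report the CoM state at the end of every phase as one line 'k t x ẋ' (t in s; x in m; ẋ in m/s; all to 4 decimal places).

phase 1: p=0.0995, T=0.655, ωT=1.943712, cosh=3.563902, sinh=3.420731; start (x,ẋ)=(-0.013900, -0.034100) → end (x,ẋ)=(-0.343955, -1.272655)
phase 2: p=0.5320, T=0.298, ωT=0.884315, cosh=1.417161, sinh=1.004164; start (x,ẋ)=(-0.343955, -1.272655) → end (x,ẋ)=(-1.140019, -4.413776)

1 0.6550 -0.3440 -1.2727
2 0.9530 -1.1400 -4.4138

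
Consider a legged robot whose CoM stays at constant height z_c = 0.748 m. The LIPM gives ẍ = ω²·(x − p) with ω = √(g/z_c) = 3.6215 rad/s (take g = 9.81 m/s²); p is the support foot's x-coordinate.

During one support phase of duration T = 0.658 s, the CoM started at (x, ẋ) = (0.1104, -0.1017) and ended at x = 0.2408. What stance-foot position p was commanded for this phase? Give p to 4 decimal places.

p = 0.0474

ωT = 3.6215·0.658 = 2.382947; cosh(ωT) = 5.464535, sinh(ωT) = 5.372257
x(T) = p + (x₀−p)·cosh(ωT) + (ẋ₀/ω)·sinh(ωT) ⇒ p·(1 − cosh) = x(T) − x₀·cosh − (ẋ₀/ω)·sinh
numerator   = 0.2408 − (0.1104)·5.464535 − (-0.1017/3.6215)·5.372257 = -0.211619
denominator = 1 − 5.464535 = -4.464535
p = -0.211619 / -4.464535 = 0.0474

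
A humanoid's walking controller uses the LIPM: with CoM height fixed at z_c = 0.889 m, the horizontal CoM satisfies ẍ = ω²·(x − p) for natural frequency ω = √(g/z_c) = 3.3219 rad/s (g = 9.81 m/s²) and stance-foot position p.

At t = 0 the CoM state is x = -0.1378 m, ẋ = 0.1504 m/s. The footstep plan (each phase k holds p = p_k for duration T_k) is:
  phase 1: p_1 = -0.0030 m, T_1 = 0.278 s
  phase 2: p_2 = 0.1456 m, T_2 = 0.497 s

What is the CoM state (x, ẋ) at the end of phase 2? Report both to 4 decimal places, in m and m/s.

phase 1: p=-0.0030, T=0.278, ωT=0.923488, cosh=1.457595, sinh=1.060464; start (x,ẋ)=(-0.137800, 0.150400) → end (x,ẋ)=(-0.151471, -0.255645)
phase 2: p=0.1456, T=0.497, ωT=1.650984, cosh=2.701984, sinh=2.510123; start (x,ẋ)=(-0.151471, -0.255645) → end (x,ẋ)=(-0.850254, -3.167839)

x = -0.8503, ẋ = -3.1678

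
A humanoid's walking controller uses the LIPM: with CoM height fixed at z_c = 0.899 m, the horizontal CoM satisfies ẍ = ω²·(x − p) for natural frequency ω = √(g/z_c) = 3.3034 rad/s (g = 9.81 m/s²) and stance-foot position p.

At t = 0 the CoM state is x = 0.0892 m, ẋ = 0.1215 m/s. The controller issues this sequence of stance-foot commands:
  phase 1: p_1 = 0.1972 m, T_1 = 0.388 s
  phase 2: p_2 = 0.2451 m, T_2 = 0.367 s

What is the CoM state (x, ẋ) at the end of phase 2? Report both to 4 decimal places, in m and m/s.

x = -0.2798, ẋ = -1.6472

phase 1: p=0.1972, T=0.388, ωT=1.281719, cosh=1.940194, sinh=1.662634; start (x,ẋ)=(0.089200, 0.121500) → end (x,ẋ)=(0.048811, -0.357440)
phase 2: p=0.2451, T=0.367, ωT=1.212348, cosh=1.829433, sinh=1.531935; start (x,ẋ)=(0.048811, -0.357440) → end (x,ẋ)=(-0.279758, -1.647250)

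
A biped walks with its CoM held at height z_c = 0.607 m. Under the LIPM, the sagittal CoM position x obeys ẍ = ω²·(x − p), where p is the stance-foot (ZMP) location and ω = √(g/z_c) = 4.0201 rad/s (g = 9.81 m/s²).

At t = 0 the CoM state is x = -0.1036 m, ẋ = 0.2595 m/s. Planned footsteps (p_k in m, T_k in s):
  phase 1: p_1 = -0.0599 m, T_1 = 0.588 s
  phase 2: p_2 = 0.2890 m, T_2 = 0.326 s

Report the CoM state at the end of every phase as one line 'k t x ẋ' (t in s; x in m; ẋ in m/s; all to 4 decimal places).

1 0.5880 0.0458 0.4660
2 0.9140 0.0047 -0.7537

phase 1: p=-0.0599, T=0.588, ωT=2.363819, cosh=5.362767, sinh=5.268707; start (x,ẋ)=(-0.103600, 0.259500) → end (x,ẋ)=(0.045845, 0.466040)
phase 2: p=0.2890, T=0.326, ωT=1.310553, cosh=1.988947, sinh=1.719276; start (x,ẋ)=(0.045845, 0.466040) → end (x,ẋ)=(0.004690, -0.753673)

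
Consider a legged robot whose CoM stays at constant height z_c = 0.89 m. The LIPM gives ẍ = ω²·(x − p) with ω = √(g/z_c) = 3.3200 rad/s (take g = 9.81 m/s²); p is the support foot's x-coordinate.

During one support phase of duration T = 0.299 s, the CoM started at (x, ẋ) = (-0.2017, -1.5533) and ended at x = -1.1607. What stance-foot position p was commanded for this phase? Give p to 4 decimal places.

p = 0.5736

ωT = 3.3200·0.299 = 0.992680; cosh(ωT) = 1.534519, sinh(ωT) = 1.163937
x(T) = p + (x₀−p)·cosh(ωT) + (ẋ₀/ω)·sinh(ωT) ⇒ p·(1 − cosh) = x(T) − x₀·cosh − (ẋ₀/ω)·sinh
numerator   = -1.1607 − (-0.2017)·1.534519 − (-1.5533/3.3200)·1.163937 = -0.306626
denominator = 1 − 1.534519 = -0.534519
p = -0.306626 / -0.534519 = 0.5736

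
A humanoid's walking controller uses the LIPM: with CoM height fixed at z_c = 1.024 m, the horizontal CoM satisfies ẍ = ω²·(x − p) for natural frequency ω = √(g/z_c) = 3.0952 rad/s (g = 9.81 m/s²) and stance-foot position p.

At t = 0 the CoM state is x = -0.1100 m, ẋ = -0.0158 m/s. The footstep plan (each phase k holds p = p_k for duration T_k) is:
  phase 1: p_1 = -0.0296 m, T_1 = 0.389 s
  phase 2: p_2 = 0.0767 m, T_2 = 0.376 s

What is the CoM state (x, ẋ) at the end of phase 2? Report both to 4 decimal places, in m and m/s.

x = -0.5700, ẋ = -1.8770

phase 1: p=-0.0296, T=0.389, ωT=1.204033, cosh=1.816758, sinh=1.516776; start (x,ẋ)=(-0.110000, -0.015800) → end (x,ẋ)=(-0.183410, -0.406161)
phase 2: p=0.0767, T=0.376, ωT=1.163795, cosh=1.757181, sinh=1.444882; start (x,ẋ)=(-0.183410, -0.406161) → end (x,ẋ)=(-0.569962, -1.876961)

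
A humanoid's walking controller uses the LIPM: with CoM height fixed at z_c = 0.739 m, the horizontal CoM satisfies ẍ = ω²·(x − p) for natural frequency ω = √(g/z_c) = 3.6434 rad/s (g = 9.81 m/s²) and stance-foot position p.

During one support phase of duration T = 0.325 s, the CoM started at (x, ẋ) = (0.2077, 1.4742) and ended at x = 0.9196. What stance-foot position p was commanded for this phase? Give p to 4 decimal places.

ωT = 3.6434·0.325 = 1.184105; cosh(ωT) = 1.786890, sinh(ωT) = 1.480870
x(T) = p + (x₀−p)·cosh(ωT) + (ẋ₀/ω)·sinh(ωT) ⇒ p·(1 − cosh) = x(T) − x₀·cosh − (ẋ₀/ω)·sinh
numerator   = 0.9196 − (0.2077)·1.786890 − (1.4742/3.6434)·1.480870 = -0.050730
denominator = 1 − 1.786890 = -0.786890
p = -0.050730 / -0.786890 = 0.0645

p = 0.0645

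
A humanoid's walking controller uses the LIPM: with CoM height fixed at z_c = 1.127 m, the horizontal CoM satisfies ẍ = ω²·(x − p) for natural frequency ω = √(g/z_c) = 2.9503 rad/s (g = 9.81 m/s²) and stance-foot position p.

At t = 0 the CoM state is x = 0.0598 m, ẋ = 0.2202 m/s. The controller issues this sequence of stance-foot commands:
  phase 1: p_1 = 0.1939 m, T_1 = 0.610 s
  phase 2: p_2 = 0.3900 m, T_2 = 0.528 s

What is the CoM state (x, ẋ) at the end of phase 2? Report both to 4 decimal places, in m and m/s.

phase 1: p=0.1939, T=0.610, ωT=1.799683, cosh=3.106541, sinh=2.941189; start (x,ẋ)=(0.059800, 0.220200) → end (x,ẋ)=(-0.003167, -0.479578)
phase 2: p=0.3900, T=0.528, ωT=1.557758, cosh=2.479387, sinh=2.268779; start (x,ẋ)=(-0.003167, -0.479578) → end (x,ẋ)=(-0.953608, -3.820754)

x = -0.9536, ẋ = -3.8208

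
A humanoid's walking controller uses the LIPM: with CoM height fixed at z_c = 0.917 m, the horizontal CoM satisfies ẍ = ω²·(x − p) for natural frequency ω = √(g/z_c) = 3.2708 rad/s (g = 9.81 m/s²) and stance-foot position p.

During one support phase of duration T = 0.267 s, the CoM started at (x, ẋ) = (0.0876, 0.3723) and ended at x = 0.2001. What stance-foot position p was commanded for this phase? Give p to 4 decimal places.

ωT = 3.2708·0.267 = 0.873304; cosh(ωT) = 1.406190, sinh(ωT) = 0.988620
x(T) = p + (x₀−p)·cosh(ωT) + (ẋ₀/ω)·sinh(ωT) ⇒ p·(1 − cosh) = x(T) − x₀·cosh − (ẋ₀/ω)·sinh
numerator   = 0.2001 − (0.0876)·1.406190 − (0.3723/3.2708)·0.988620 = -0.035612
denominator = 1 − 1.406190 = -0.406190
p = -0.035612 / -0.406190 = 0.0877

p = 0.0877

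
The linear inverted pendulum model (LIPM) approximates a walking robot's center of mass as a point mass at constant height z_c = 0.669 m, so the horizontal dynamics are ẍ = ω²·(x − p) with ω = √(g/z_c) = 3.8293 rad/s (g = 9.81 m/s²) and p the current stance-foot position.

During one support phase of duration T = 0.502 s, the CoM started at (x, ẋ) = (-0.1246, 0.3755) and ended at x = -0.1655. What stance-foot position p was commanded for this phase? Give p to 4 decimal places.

ωT = 3.8293·0.502 = 1.922309; cosh(ωT) = 3.491496, sinh(ωT) = 3.345227
x(T) = p + (x₀−p)·cosh(ωT) + (ẋ₀/ω)·sinh(ωT) ⇒ p·(1 − cosh) = x(T) − x₀·cosh − (ẋ₀/ω)·sinh
numerator   = -0.1655 − (-0.1246)·3.491496 − (0.3755/3.8293)·3.345227 = -0.058492
denominator = 1 − 3.491496 = -2.491496
p = -0.058492 / -2.491496 = 0.0235

p = 0.0235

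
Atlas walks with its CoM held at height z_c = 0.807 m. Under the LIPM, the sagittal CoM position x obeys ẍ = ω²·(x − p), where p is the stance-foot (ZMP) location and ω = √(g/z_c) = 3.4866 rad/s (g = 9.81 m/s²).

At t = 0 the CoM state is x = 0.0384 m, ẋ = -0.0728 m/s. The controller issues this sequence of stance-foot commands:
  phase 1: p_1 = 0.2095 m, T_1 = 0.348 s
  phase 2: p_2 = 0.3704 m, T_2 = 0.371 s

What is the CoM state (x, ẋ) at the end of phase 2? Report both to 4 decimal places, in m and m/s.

x = -1.1285, ẋ = -5.0296

phase 1: p=0.2095, T=0.348, ωT=1.213337, cosh=1.830949, sinh=1.533745; start (x,ẋ)=(0.038400, -0.072800) → end (x,ẋ)=(-0.135800, -1.048260)
phase 2: p=0.3704, T=0.371, ωT=1.293529, cosh=1.959965, sinh=1.685663; start (x,ẋ)=(-0.135800, -1.048260) → end (x,ẋ)=(-1.128535, -5.029606)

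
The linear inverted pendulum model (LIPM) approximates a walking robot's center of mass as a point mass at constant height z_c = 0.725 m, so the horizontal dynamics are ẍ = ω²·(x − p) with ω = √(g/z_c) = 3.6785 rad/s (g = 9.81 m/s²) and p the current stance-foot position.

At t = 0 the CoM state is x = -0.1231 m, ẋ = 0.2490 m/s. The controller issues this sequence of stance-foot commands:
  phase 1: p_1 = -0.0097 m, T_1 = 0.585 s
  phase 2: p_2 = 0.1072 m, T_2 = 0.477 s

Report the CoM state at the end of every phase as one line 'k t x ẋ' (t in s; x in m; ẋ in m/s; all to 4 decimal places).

1 0.5850 -0.2168 -0.6844
2 1.0620 -1.3792 -5.3798

phase 1: p=-0.0097, T=0.585, ωT=2.151922, cosh=4.358820, sinh=4.242559; start (x,ẋ)=(-0.123100, 0.249000) → end (x,ẋ)=(-0.216809, -0.684403)
phase 2: p=0.1072, T=0.477, ωT=1.754644, cosh=2.977180, sinh=2.804212; start (x,ẋ)=(-0.216809, -0.684403) → end (x,ẋ)=(-1.379170, -5.379835)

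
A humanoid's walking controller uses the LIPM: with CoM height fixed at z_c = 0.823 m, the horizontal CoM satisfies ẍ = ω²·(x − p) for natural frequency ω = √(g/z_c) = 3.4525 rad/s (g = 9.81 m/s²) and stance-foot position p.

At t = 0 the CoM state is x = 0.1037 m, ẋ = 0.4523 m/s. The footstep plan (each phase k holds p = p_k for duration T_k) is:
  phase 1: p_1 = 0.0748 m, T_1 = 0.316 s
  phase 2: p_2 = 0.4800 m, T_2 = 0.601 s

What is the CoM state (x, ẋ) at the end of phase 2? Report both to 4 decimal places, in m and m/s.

phase 1: p=0.0748, T=0.316, ωT=1.090990, cosh=1.656552, sinh=1.320668; start (x,ẋ)=(0.103700, 0.452300) → end (x,ẋ)=(0.295690, 0.881031)
phase 2: p=0.4800, T=0.601, ωT=2.074953, cosh=4.044865, sinh=3.919303; start (x,ẋ)=(0.295690, 0.881031) → end (x,ẋ)=(0.734646, 1.069687)

x = 0.7346, ẋ = 1.0697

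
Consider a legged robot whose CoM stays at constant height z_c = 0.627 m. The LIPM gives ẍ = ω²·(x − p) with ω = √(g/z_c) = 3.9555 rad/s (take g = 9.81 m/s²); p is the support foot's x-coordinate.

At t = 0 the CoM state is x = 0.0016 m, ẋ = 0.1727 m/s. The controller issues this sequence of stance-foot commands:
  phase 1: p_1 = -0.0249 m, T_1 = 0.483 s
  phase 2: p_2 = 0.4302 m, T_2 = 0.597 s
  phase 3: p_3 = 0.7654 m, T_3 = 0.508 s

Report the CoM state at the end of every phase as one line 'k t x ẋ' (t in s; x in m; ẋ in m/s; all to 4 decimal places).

1 0.4830 0.2109 0.9426
2 1.0800 0.5091 0.4827
3 1.5880 0.2392 -1.8809

phase 1: p=-0.0249, T=0.483, ωT=1.910506, cosh=3.452258, sinh=3.304252; start (x,ẋ)=(0.001600, 0.172700) → end (x,ẋ)=(0.210851, 0.942559)
phase 2: p=0.4302, T=0.597, ωT=2.361433, cosh=5.350215, sinh=5.255930; start (x,ẋ)=(0.210851, 0.942559) → end (x,ẋ)=(0.509075, 0.482663)
phase 3: p=0.7654, T=0.508, ωT=2.009394, cosh=3.796433, sinh=3.662363; start (x,ẋ)=(0.509075, 0.482663) → end (x,ẋ)=(0.239171, -1.880854)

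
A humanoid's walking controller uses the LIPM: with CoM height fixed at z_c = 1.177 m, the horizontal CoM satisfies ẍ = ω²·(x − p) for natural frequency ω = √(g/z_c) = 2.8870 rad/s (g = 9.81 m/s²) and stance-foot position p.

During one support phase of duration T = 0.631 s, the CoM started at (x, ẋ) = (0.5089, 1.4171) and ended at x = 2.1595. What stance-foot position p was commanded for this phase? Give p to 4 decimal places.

p = 0.4293

ωT = 2.8870·0.631 = 1.821697; cosh(ωT) = 3.172046, sinh(ωT) = 3.010295
x(T) = p + (x₀−p)·cosh(ωT) + (ẋ₀/ω)·sinh(ωT) ⇒ p·(1 − cosh) = x(T) − x₀·cosh − (ẋ₀/ω)·sinh
numerator   = 2.1595 − (0.5089)·3.172046 − (1.4171/2.8870)·3.010295 = -0.932374
denominator = 1 − 3.172046 = -2.172046
p = -0.932374 / -2.172046 = 0.4293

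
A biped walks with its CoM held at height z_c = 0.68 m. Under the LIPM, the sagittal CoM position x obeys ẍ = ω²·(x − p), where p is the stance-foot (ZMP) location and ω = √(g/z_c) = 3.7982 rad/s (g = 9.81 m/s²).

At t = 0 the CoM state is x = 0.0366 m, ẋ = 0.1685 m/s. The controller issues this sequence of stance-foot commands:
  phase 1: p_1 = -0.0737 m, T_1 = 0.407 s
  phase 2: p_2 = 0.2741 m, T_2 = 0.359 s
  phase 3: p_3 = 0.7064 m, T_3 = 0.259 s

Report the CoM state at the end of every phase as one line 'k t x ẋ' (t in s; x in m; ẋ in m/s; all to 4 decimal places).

phase 1: p=-0.0737, T=0.407, ωT=1.545867, cosh=2.452583, sinh=2.239456; start (x,ẋ)=(0.036600, 0.168500) → end (x,ẋ)=(0.296169, 1.351461)
phase 2: p=0.2741, T=0.359, ωT=1.363554, cosh=2.082907, sinh=1.827157; start (x,ẋ)=(0.296169, 1.351461) → end (x,ẋ)=(0.970200, 2.968127)
phase 3: p=0.7064, T=0.259, ωT=0.983734, cosh=1.524168, sinh=1.150256; start (x,ẋ)=(0.970200, 2.968127) → end (x,ẋ)=(2.007350, 5.676441)

1 0.4070 0.2962 1.3515
2 0.7660 0.9702 2.9681
3 1.0250 2.0074 5.6764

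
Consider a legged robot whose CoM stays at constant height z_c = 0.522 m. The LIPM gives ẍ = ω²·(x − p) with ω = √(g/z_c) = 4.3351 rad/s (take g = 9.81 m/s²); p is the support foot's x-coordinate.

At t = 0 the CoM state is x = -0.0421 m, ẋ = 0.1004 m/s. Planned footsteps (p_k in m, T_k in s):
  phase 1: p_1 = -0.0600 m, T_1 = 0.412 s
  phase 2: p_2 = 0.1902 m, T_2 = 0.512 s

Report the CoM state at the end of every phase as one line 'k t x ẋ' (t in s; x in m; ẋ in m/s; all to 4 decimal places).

1 0.4120 0.0620 0.5329
2 0.9240 0.1524 -0.0454

phase 1: p=-0.0600, T=0.412, ωT=1.786061, cosh=3.066763, sinh=2.899144; start (x,ẋ)=(-0.042100, 0.100400) → end (x,ẋ)=(0.062039, 0.532872)
phase 2: p=0.1902, T=0.512, ωT=2.219571, cosh=4.656020, sinh=4.547364; start (x,ẋ)=(0.062039, 0.532872) → end (x,ẋ)=(0.152441, -0.045420)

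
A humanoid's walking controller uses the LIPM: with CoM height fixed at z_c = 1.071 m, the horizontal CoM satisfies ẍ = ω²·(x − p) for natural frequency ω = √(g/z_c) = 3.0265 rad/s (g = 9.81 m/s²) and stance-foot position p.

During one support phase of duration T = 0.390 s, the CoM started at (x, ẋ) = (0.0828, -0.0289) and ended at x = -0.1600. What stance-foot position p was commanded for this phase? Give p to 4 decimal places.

p = 0.3755

ωT = 3.0265·0.390 = 1.180335; cosh(ωT) = 1.781320, sinh(ωT) = 1.474144
x(T) = p + (x₀−p)·cosh(ωT) + (ẋ₀/ω)·sinh(ωT) ⇒ p·(1 − cosh) = x(T) − x₀·cosh − (ẋ₀/ω)·sinh
numerator   = -0.1600 − (0.0828)·1.781320 − (-0.0289/3.0265)·1.474144 = -0.293417
denominator = 1 − 1.781320 = -0.781320
p = -0.293417 / -0.781320 = 0.3755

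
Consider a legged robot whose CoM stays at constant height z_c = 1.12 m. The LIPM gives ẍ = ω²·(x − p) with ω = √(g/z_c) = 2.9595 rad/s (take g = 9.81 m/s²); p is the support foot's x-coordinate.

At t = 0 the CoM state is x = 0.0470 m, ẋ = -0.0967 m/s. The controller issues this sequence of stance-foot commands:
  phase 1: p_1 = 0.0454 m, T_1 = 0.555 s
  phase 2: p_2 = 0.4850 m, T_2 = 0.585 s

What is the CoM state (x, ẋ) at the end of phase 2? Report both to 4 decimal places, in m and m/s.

x = -1.2483, ẋ = -4.9028

phase 1: p=0.0454, T=0.555, ωT=1.642523, cosh=2.680841, sinh=2.487349; start (x,ẋ)=(0.047000, -0.096700) → end (x,ẋ)=(-0.031583, -0.247459)
phase 2: p=0.4850, T=0.585, ωT=1.731307, cosh=2.912543, sinh=2.735491; start (x,ẋ)=(-0.031583, -0.247459) → end (x,ẋ)=(-1.248300, -4.902832)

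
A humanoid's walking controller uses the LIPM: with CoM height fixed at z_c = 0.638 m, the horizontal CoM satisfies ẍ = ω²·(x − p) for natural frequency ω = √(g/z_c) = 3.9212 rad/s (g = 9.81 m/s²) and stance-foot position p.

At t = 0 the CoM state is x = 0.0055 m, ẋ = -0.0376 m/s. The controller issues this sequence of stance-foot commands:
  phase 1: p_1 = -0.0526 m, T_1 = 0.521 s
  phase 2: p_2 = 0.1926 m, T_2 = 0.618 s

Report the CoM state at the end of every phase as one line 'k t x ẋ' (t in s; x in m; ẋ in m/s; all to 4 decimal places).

1 0.5210 0.1389 0.7164
2 1.1390 0.9098 2.8943

phase 1: p=-0.0526, T=0.521, ωT=2.042945, cosh=3.921470, sinh=3.791823; start (x,ẋ)=(0.005500, -0.037600) → end (x,ẋ)=(0.138878, 0.716412)
phase 2: p=0.1926, T=0.618, ωT=2.423302, cosh=5.685839, sinh=5.597211; start (x,ẋ)=(0.138878, 0.716412) → end (x,ẋ)=(0.909769, 2.894327)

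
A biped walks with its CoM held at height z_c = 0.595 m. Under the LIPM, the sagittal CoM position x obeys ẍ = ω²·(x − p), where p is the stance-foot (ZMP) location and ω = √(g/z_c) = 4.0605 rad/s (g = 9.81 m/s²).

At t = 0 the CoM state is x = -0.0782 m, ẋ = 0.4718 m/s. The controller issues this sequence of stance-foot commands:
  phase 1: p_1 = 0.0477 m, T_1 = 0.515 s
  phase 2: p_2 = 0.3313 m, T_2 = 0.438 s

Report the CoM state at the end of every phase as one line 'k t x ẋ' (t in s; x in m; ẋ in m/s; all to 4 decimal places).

phase 1: p=0.0477, T=0.515, ωT=2.091158, cosh=4.108911, sinh=3.985367; start (x,ẋ)=(-0.078200, 0.471800) → end (x,ẋ)=(-0.006542, -0.098803)
phase 2: p=0.3313, T=0.438, ωT=1.778499, cosh=3.044927, sinh=2.876035; start (x,ẋ)=(-0.006542, -0.098803) → end (x,ẋ)=(-0.767385, -4.246212)

1 0.5150 -0.0065 -0.0988
2 0.9530 -0.7674 -4.2462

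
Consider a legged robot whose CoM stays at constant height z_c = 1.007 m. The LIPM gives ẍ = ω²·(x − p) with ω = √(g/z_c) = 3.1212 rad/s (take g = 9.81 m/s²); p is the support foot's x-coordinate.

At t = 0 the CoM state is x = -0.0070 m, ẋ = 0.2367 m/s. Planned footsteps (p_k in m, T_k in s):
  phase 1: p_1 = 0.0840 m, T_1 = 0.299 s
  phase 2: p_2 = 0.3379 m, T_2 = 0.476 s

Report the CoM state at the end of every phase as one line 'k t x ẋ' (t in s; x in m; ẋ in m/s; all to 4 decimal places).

1 0.2990 0.0319 0.0422
2 0.7750 -0.3443 -1.9036

phase 1: p=0.0840, T=0.299, ωT=0.933239, cosh=1.468005, sinh=1.074727; start (x,ẋ)=(-0.007000, 0.236700) → end (x,ẋ)=(0.031915, 0.042223)
phase 2: p=0.3379, T=0.476, ωT=1.485691, cosh=2.322182, sinh=2.095836; start (x,ẋ)=(0.031915, 0.042223) → end (x,ẋ)=(-0.344301, -1.903560)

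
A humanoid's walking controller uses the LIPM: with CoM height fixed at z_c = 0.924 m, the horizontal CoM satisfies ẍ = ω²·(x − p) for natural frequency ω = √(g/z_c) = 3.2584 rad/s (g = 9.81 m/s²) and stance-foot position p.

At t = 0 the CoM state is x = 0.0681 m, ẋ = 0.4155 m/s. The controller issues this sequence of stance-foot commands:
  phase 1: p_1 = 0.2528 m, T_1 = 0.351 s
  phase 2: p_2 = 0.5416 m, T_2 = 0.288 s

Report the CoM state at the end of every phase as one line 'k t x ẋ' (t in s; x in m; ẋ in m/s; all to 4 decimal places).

phase 1: p=0.2528, T=0.351, ωT=1.143698, cosh=1.728496, sinh=1.409858; start (x,ẋ)=(0.068100, 0.415500) → end (x,ẋ)=(0.113327, -0.130300)
phase 2: p=0.5416, T=0.288, ωT=0.938419, cosh=1.473592, sinh=1.082346; start (x,ẋ)=(0.113327, -0.130300) → end (x,ẋ)=(-0.132781, -1.702406)

1 0.3510 0.1133 -0.1303
2 0.6390 -0.1328 -1.7024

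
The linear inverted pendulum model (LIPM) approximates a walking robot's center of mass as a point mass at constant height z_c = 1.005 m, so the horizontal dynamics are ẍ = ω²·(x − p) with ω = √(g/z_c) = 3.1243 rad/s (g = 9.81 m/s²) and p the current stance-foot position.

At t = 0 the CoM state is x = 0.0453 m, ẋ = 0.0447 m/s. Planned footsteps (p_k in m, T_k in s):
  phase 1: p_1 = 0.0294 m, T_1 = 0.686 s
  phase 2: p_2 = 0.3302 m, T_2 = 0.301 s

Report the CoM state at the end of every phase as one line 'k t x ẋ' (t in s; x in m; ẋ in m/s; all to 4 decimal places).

phase 1: p=0.0294, T=0.686, ωT=2.143270, cosh=4.322273, sinh=4.205002; start (x,ẋ)=(0.045300, 0.044700) → end (x,ẋ)=(0.158286, 0.402095)
phase 2: p=0.3302, T=0.301, ωT=0.940414, cosh=1.475754, sinh=1.085288; start (x,ẋ)=(0.158286, 0.402095) → end (x,ẋ)=(0.216173, 0.010473)

1 0.6860 0.1583 0.4021
2 0.9870 0.2162 0.0105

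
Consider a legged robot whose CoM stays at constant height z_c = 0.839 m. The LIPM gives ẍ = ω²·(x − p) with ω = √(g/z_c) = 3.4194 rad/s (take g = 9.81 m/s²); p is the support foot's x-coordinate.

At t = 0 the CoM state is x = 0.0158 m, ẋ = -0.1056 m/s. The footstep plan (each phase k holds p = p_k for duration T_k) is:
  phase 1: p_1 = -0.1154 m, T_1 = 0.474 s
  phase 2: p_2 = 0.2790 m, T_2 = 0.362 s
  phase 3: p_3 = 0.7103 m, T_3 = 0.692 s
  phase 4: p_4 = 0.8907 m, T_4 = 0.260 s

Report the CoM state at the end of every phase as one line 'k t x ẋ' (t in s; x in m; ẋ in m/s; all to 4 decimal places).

1 0.4740 0.1543 0.8126
2 0.8360 0.4211 0.8453
3 1.5280 0.4616 -0.6784
4 1.7880 0.0800 -2.4479

phase 1: p=-0.1154, T=0.474, ωT=1.620796, cosh=2.627427, sinh=2.429685; start (x,ẋ)=(0.015800, -0.105600) → end (x,ẋ)=(0.154283, 0.812562)
phase 2: p=0.2790, T=0.362, ωT=1.237823, cosh=1.869057, sinh=1.579042; start (x,ẋ)=(0.154283, 0.812562) → end (x,ẋ)=(0.421130, 0.845332)
phase 3: p=0.7103, T=0.692, ωT=2.366225, cosh=5.375459, sinh=5.281625; start (x,ẋ)=(0.421130, 0.845332) → end (x,ẋ)=(0.461583, -0.678360)
phase 4: p=0.8907, T=0.260, ωT=0.889044, cosh=1.421926, sinh=1.010877; start (x,ẋ)=(0.461583, -0.678360) → end (x,ẋ)=(0.079984, -2.447860)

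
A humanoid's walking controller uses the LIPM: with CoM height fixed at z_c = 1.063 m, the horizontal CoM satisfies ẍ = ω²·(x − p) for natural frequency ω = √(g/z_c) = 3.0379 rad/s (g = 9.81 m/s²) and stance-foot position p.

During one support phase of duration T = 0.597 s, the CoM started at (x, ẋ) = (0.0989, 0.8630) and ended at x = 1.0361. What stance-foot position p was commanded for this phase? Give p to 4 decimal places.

p = 0.0573

ωT = 3.0379·0.597 = 1.813626; cosh(ωT) = 3.147854, sinh(ωT) = 2.984792
x(T) = p + (x₀−p)·cosh(ωT) + (ẋ₀/ω)·sinh(ωT) ⇒ p·(1 − cosh) = x(T) − x₀·cosh − (ẋ₀/ω)·sinh
numerator   = 1.0361 − (0.0989)·3.147854 − (0.8630/3.0379)·2.984792 = -0.123136
denominator = 1 − 3.147854 = -2.147854
p = -0.123136 / -2.147854 = 0.0573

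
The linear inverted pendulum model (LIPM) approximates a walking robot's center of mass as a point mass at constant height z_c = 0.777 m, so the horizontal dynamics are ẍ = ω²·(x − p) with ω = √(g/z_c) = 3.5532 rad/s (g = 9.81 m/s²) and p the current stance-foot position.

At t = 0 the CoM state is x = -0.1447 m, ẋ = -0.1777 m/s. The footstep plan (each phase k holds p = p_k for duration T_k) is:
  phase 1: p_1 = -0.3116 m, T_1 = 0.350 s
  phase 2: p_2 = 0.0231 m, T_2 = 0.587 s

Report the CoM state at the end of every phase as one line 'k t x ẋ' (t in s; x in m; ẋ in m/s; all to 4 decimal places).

1 0.3500 -0.0776 0.6091
2 0.9370 0.2907 1.0711

phase 1: p=-0.3116, T=0.350, ωT=1.243620, cosh=1.878242, sinh=1.589903; start (x,ẋ)=(-0.144700, -0.177700) → end (x,ẋ)=(-0.077634, 0.609095)
phase 2: p=0.0231, T=0.587, ωT=2.085728, cosh=4.087335, sinh=3.963118; start (x,ẋ)=(-0.077634, 0.609095) → end (x,ẋ)=(0.290729, 1.071059)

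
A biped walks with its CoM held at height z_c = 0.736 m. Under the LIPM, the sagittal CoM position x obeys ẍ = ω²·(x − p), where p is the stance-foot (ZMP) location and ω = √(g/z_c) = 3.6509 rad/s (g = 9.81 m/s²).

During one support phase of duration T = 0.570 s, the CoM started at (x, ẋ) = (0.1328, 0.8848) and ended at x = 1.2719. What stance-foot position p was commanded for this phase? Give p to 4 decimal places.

p = 0.0731

ωT = 3.6509·0.570 = 2.081013; cosh(ωT) = 4.068693, sinh(ωT) = 3.943889
x(T) = p + (x₀−p)·cosh(ωT) + (ẋ₀/ω)·sinh(ωT) ⇒ p·(1 − cosh) = x(T) − x₀·cosh − (ẋ₀/ω)·sinh
numerator   = 1.2719 − (0.1328)·4.068693 − (0.8848/3.6509)·3.943889 = -0.224229
denominator = 1 − 4.068693 = -3.068693
p = -0.224229 / -3.068693 = 0.0731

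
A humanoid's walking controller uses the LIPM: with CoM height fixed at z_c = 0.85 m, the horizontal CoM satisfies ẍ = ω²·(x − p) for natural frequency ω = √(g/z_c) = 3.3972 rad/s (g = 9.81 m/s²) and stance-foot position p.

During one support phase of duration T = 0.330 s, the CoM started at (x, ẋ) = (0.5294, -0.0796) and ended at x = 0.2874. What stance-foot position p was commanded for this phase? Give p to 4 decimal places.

p = 0.8305

ωT = 3.3972·0.330 = 1.121076; cosh(ωT) = 1.697041, sinh(ωT) = 1.371112
x(T) = p + (x₀−p)·cosh(ωT) + (ẋ₀/ω)·sinh(ωT) ⇒ p·(1 − cosh) = x(T) − x₀·cosh − (ẋ₀/ω)·sinh
numerator   = 0.2874 − (0.5294)·1.697041 − (-0.0796/3.3972)·1.371112 = -0.578887
denominator = 1 − 1.697041 = -0.697041
p = -0.578887 / -0.697041 = 0.8305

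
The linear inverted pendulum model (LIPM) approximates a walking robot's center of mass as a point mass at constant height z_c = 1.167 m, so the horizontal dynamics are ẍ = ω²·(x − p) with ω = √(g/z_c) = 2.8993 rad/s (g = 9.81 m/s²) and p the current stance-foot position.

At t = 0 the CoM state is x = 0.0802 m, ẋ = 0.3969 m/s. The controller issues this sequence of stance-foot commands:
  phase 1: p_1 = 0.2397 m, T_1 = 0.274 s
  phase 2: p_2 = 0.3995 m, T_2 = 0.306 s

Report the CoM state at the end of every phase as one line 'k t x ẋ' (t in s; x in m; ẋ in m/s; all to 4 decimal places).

phase 1: p=0.2397, T=0.274, ωT=0.794408, cosh=1.332490, sinh=0.880641; start (x,ẋ)=(0.080200, 0.396900) → end (x,ẋ)=(0.147723, 0.121623)
phase 2: p=0.3995, T=0.306, ωT=0.887186, cosh=1.420050, sinh=1.008237; start (x,ẋ)=(0.147723, 0.121623) → end (x,ẋ)=(0.084259, -0.563278)

1 0.2740 0.1477 0.1216
2 0.5800 0.0843 -0.5633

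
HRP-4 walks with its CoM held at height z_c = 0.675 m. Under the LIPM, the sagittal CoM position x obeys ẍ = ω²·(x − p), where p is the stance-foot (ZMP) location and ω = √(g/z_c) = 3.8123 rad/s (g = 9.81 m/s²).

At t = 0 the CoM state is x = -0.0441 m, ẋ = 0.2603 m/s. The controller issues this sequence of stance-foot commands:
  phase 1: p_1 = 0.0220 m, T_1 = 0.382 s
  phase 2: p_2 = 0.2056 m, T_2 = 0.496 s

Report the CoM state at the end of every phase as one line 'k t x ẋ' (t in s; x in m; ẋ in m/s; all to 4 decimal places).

1 0.3820 0.0110 0.0775
2 0.8780 -0.3879 -2.1388

phase 1: p=0.0220, T=0.382, ωT=1.456299, cosh=2.261574, sinh=2.028477; start (x,ẋ)=(-0.044100, 0.260300) → end (x,ẋ)=(0.011012, 0.077526)
phase 2: p=0.2056, T=0.496, ωT=1.890901, cosh=3.388135, sinh=3.237199; start (x,ẋ)=(0.011012, 0.077526) → end (x,ẋ)=(-0.387859, -2.138773)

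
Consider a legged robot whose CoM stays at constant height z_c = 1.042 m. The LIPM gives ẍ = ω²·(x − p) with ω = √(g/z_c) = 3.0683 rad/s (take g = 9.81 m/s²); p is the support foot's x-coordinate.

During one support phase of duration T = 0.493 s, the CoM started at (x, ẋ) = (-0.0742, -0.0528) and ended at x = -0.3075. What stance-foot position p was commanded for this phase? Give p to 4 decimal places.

p = 0.0680

ωT = 3.0683·0.493 = 1.512672; cosh(ωT) = 2.379581, sinh(ωT) = 2.159261
x(T) = p + (x₀−p)·cosh(ωT) + (ẋ₀/ω)·sinh(ωT) ⇒ p·(1 − cosh) = x(T) − x₀·cosh − (ẋ₀/ω)·sinh
numerator   = -0.3075 − (-0.0742)·2.379581 − (-0.0528/3.0683)·2.159261 = -0.093778
denominator = 1 − 2.379581 = -1.379581
p = -0.093778 / -1.379581 = 0.0680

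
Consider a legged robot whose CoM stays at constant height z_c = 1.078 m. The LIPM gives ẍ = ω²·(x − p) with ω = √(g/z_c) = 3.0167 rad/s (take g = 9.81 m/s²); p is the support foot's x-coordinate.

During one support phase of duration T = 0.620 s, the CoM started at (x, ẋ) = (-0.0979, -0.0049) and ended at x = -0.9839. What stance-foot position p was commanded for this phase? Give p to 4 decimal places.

ωT = 3.0167·0.620 = 1.870354; cosh(ωT) = 3.322331, sinh(ωT) = 3.168262
x(T) = p + (x₀−p)·cosh(ωT) + (ẋ₀/ω)·sinh(ωT) ⇒ p·(1 − cosh) = x(T) − x₀·cosh − (ẋ₀/ω)·sinh
numerator   = -0.9839 − (-0.0979)·3.322331 − (-0.0049/3.0167)·3.168262 = -0.653498
denominator = 1 − 3.322331 = -2.322331
p = -0.653498 / -2.322331 = 0.2814

p = 0.2814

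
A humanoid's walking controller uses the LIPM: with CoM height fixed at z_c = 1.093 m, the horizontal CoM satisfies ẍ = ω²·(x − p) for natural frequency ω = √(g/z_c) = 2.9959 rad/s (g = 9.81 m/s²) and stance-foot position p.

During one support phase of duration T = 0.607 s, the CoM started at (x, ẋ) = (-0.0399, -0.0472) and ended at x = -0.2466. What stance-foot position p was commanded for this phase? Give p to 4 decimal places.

ωT = 2.9959·0.607 = 1.818511; cosh(ωT) = 3.162472, sinh(ωT) = 3.000205
x(T) = p + (x₀−p)·cosh(ωT) + (ẋ₀/ω)·sinh(ωT) ⇒ p·(1 − cosh) = x(T) − x₀·cosh − (ẋ₀/ω)·sinh
numerator   = -0.2466 − (-0.0399)·3.162472 − (-0.0472/2.9959)·3.000205 = -0.073150
denominator = 1 − 3.162472 = -2.162472
p = -0.073150 / -2.162472 = 0.0338

p = 0.0338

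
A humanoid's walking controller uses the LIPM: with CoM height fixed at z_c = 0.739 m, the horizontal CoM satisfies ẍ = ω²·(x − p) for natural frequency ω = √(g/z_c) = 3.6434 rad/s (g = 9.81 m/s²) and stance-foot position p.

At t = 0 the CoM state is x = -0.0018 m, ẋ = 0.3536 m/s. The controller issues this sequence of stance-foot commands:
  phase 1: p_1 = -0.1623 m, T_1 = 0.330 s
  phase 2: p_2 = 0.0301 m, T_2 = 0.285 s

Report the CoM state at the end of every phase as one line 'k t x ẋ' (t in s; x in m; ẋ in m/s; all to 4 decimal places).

phase 1: p=-0.1623, T=0.330, ωT=1.202322, cosh=1.814165, sinh=1.513670; start (x,ẋ)=(-0.001800, 0.353600) → end (x,ẋ)=(0.275779, 1.526631)
phase 2: p=0.0301, T=0.285, ωT=1.038369, cosh=1.589319, sinh=1.235287; start (x,ẋ)=(0.275779, 1.526631) → end (x,ẋ)=(0.938163, 3.532016)

1 0.3300 0.2758 1.5266
2 0.6150 0.9382 3.5320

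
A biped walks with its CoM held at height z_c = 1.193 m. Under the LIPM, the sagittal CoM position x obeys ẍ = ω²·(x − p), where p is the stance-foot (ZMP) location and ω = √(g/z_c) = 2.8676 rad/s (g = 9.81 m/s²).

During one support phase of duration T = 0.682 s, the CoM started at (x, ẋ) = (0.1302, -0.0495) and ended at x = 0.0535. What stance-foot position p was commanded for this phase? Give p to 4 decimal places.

ωT = 2.8676·0.682 = 1.955703; cosh(ωT) = 3.605177, sinh(ωT) = 3.463712
x(T) = p + (x₀−p)·cosh(ωT) + (ẋ₀/ω)·sinh(ωT) ⇒ p·(1 − cosh) = x(T) − x₀·cosh − (ẋ₀/ω)·sinh
numerator   = 0.0535 − (0.1302)·3.605177 − (-0.0495/2.8676)·3.463712 = -0.356104
denominator = 1 − 3.605177 = -2.605177
p = -0.356104 / -2.605177 = 0.1367

p = 0.1367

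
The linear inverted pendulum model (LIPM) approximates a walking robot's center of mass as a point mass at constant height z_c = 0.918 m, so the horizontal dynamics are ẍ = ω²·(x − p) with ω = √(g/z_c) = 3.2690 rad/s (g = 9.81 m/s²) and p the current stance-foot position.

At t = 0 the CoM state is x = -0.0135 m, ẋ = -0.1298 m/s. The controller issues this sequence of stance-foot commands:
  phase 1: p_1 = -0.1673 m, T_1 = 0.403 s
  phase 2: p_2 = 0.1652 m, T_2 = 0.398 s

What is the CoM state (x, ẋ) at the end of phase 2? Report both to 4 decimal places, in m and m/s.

phase 1: p=-0.1673, T=0.403, ωT=1.317407, cosh=2.000778, sinh=1.732949; start (x,ẋ)=(-0.013500, -0.129800) → end (x,ẋ)=(0.071611, 0.611578)
phase 2: p=0.1652, T=0.398, ωT=1.301062, cosh=1.972719, sinh=1.700477; start (x,ẋ)=(0.071611, 0.611578) → end (x,ẋ)=(0.298706, 0.686221)

x = 0.2987, ẋ = 0.6862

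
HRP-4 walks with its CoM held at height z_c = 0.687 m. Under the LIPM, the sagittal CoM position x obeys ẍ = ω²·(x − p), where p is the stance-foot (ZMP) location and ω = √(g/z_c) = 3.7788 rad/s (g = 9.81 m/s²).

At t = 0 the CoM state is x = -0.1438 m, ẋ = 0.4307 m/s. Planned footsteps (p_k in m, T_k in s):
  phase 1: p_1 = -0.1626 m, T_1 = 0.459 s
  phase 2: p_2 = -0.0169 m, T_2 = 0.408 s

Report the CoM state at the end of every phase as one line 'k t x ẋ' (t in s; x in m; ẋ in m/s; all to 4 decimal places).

phase 1: p=-0.1626, T=0.459, ωT=1.734469, cosh=2.921207, sinh=2.744713; start (x,ẋ)=(-0.143800, 0.430700) → end (x,ẋ)=(0.205156, 1.453152)
phase 2: p=-0.0169, T=0.408, ωT=1.541750, cosh=2.443384, sinh=2.229378; start (x,ẋ)=(0.205156, 1.453152) → end (x,ẋ)=(1.382983, 5.421288)

1 0.4590 0.2052 1.4532
2 0.8670 1.3830 5.4213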